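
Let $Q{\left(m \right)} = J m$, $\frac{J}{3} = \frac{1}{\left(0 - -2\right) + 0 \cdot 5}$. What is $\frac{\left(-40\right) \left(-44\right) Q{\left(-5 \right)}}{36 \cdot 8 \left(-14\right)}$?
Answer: $\frac{275}{84} \approx 3.2738$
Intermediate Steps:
$J = \frac{3}{2}$ ($J = \frac{3}{\left(0 - -2\right) + 0 \cdot 5} = \frac{3}{\left(0 + 2\right) + 0} = \frac{3}{2 + 0} = \frac{3}{2} \approx 1.5$)
$Q{\left(m \right)} = \frac{3 m}{2}$
$\frac{\left(-40\right) \left(-44\right) Q{\left(-5 \right)}}{36 \cdot 8 \left(-14\right)} = \frac{\left(-40\right) \left(-44\right) \frac{3}{2} \left(-5\right)}{36 \cdot 8 \left(-14\right)} = \frac{1760 \left(- \frac{15}{2}\right)}{288 \left(-14\right)} = - \frac{13200}{-4032} = \left(-13200\right) \left(- \frac{1}{4032}\right) = \frac{275}{84}$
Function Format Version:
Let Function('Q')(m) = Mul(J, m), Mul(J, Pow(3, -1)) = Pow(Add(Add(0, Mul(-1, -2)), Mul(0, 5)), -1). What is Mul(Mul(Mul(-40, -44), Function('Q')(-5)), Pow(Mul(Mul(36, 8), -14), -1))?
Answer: Rational(275, 84) ≈ 3.2738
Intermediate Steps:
J = Rational(3, 2) (J = Mul(3, Pow(Add(Add(0, Mul(-1, -2)), Mul(0, 5)), -1)) = Mul(3, Pow(Add(Add(0, 2), 0), -1)) = Mul(3, Pow(Add(2, 0), -1)) = Mul(3, Pow(2, -1)) = Mul(3, Rational(1, 2)) = Rational(3, 2) ≈ 1.5000)
Function('Q')(m) = Mul(Rational(3, 2), m)
Mul(Mul(Mul(-40, -44), Function('Q')(-5)), Pow(Mul(Mul(36, 8), -14), -1)) = Mul(Mul(Mul(-40, -44), Mul(Rational(3, 2), -5)), Pow(Mul(Mul(36, 8), -14), -1)) = Mul(Mul(1760, Rational(-15, 2)), Pow(Mul(288, -14), -1)) = Mul(-13200, Pow(-4032, -1)) = Mul(-13200, Rational(-1, 4032)) = Rational(275, 84)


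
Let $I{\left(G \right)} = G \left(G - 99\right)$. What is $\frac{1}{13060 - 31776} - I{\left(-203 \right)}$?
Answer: $- \frac{1147403097}{18716} \approx -61306.0$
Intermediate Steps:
$I{\left(G \right)} = G \left(-99 + G\right)$
$\frac{1}{13060 - 31776} - I{\left(-203 \right)} = \frac{1}{13060 - 31776} - - 203 \left(-99 - 203\right) = \frac{1}{13060 - 31776} - \left(-203\right) \left(-302\right) = \frac{1}{-18716} - 61306 = - \frac{1}{18716} - 61306 = - \frac{1147403097}{18716}$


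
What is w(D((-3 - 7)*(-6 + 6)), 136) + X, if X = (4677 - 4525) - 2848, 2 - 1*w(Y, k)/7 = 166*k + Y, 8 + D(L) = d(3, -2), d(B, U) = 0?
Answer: -160658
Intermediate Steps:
D(L) = -8 (D(L) = -8 + 0 = -8)
w(Y, k) = 14 - 1162*k - 7*Y (w(Y, k) = 14 - 7*(166*k + Y) = 14 - 7*(Y + 166*k) = 14 + (-1162*k - 7*Y) = 14 - 1162*k - 7*Y)
X = -2696 (X = 152 - 2848 = -2696)
w(D((-3 - 7)*(-6 + 6)), 136) + X = (14 - 1162*136 - 7*(-8)) - 2696 = (14 - 158032 + 56) - 2696 = -157962 - 2696 = -160658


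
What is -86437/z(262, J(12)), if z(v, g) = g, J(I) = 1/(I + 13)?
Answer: -2160925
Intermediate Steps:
J(I) = 1/(13 + I)
-86437/z(262, J(12)) = -86437/(1/(13 + 12)) = -86437/(1/25) = -86437/1/25 = -86437*25 = -2160925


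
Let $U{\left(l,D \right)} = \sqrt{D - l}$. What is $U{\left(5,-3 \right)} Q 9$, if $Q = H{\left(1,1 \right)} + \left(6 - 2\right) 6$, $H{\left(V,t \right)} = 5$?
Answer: $522 i \sqrt{2} \approx 738.22 i$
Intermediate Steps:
$Q = 29$ ($Q = 5 + \left(6 - 2\right) 6 = 5 + 4 \cdot 6 = 5 + 24 = 29$)
$U{\left(5,-3 \right)} Q 9 = \sqrt{-3 - 5} \cdot 29 \cdot 9 = \sqrt{-8} \cdot 29 \cdot 9 = 2 i \sqrt{2} \cdot 29 \cdot 9 = 58 i \sqrt{2} \cdot 9 = 522 i \sqrt{2}$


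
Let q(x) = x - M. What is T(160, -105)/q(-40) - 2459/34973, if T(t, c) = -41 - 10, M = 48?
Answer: 1567231/3077624 ≈ 0.50923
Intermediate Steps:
q(x) = -48 + x (q(x) = x - 1*48 = x - 48 = -48 + x)
T(t, c) = -51
T(160, -105)/q(-40) - 2459/34973 = -51/(-48 - 40) - 2459/34973 = -51/(-88) - 2459*1/34973 = -51*(-1/88) - 2459/34973 = 51/88 - 2459/34973 = 1567231/3077624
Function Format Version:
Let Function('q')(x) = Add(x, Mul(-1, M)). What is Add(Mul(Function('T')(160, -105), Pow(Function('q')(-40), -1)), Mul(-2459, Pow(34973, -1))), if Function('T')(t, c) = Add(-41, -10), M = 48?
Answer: Rational(1567231, 3077624) ≈ 0.50923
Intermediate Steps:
Function('q')(x) = Add(-48, x) (Function('q')(x) = Add(x, Mul(-1, 48)) = Add(x, -48) = Add(-48, x))
Function('T')(t, c) = -51
Add(Mul(Function('T')(160, -105), Pow(Function('q')(-40), -1)), Mul(-2459, Pow(34973, -1))) = Add(Mul(-51, Pow(Add(-48, -40), -1)), Mul(-2459, Pow(34973, -1))) = Add(Mul(-51, Pow(-88, -1)), Mul(-2459, Rational(1, 34973))) = Add(Mul(-51, Rational(-1, 88)), Rational(-2459, 34973)) = Add(Rational(51, 88), Rational(-2459, 34973)) = Rational(1567231, 3077624)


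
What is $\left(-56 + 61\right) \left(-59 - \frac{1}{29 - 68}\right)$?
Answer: $- \frac{11500}{39} \approx -294.87$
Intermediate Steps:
$\left(-56 + 61\right) \left(-59 - \frac{1}{29 - 68}\right) = 5 \left(-59 - \frac{1}{-39}\right) = 5 \left(-59 - - \frac{1}{39}\right) = 5 \left(-59 + \frac{1}{39}\right) = 5 \left(- \frac{2300}{39}\right) = - \frac{11500}{39}$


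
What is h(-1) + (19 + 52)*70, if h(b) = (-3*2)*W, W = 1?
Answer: 4964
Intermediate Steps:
h(b) = -6 (h(b) = -3*2*1 = -1*6*1 = -6*1 = -6)
h(-1) + (19 + 52)*70 = -6 + (19 + 52)*70 = -6 + 71*70 = -6 + 4970 = 4964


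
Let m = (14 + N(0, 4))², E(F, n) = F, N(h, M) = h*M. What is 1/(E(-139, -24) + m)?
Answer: 1/57 ≈ 0.017544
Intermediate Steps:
N(h, M) = M*h
m = 196 (m = (14 + 4*0)² = (14 + 0)² = 14² = 196)
1/(E(-139, -24) + m) = 1/(-139 + 196) = 1/57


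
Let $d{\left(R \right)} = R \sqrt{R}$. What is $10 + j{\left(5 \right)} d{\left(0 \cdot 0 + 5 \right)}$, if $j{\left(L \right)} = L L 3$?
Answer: $10 + 375 \sqrt{5} \approx 848.53$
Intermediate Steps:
$j{\left(L \right)} = 3 L^{2}$ ($j{\left(L \right)} = L^{2} \cdot 3 = 3 L^{2}$)
$d{\left(R \right)} = R^{\frac{3}{2}}$
$10 + j{\left(5 \right)} d{\left(0 \cdot 0 + 5 \right)} = 10 + 3 \cdot 5^{2} \left(0 \cdot 0 + 5\right)^{\frac{3}{2}} = 10 + 3 \cdot 25 \left(0 + 5\right)^{\frac{3}{2}} = 10 + 75 \cdot 5^{\frac{3}{2}} = 10 + 75 \cdot 5 \sqrt{5} = 10 + 375 \sqrt{5}$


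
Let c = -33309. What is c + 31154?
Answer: -2155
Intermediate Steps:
c + 31154 = -33309 + 31154 = -2155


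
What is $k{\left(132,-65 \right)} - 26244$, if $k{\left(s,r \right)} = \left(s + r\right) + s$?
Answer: $-26045$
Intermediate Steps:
$k{\left(s,r \right)} = r + 2 s$ ($k{\left(s,r \right)} = \left(r + s\right) + s = r + 2 s$)
$k{\left(132,-65 \right)} - 26244 = \left(-65 + 2 \cdot 132\right) - 26244 = \left(-65 + 264\right) - 26244 = 199 - 26244 = -26045$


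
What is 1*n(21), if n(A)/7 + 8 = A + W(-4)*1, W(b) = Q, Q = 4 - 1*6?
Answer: 77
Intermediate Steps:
Q = -2 (Q = 4 - 6 = -2)
W(b) = -2
n(A) = -70 + 7*A (n(A) = -56 + 7*(A - 2*1) = -56 + 7*(A - 2) = -56 + 7*(-2 + A) = -56 + (-14 + 7*A) = -70 + 7*A)
1*n(21) = 1*(-70 + 7*21) = 1*(-70 + 147) = 1*77 = 77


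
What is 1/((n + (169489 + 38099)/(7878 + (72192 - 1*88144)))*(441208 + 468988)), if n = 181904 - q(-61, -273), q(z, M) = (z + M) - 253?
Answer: 4037/670461635455108 ≈ 6.0212e-12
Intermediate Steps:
q(z, M) = -253 + M + z (q(z, M) = (M + z) - 253 = -253 + M + z)
n = 182491 (n = 181904 - (-253 - 273 - 61) = 181904 - 1*(-587) = 181904 + 587 = 182491)
1/((n + (169489 + 38099)/(7878 + (72192 - 1*88144)))*(441208 + 468988)) = 1/((182491 + (169489 + 38099)/(7878 + (72192 - 1*88144)))*(441208 + 468988)) = 1/((182491 + 207588/(7878 + (72192 - 88144)))*910196) = 1/((182491 + 207588/(7878 - 15952))*910196) = 1/((182491 + 207588/(-8074))*910196) = 1/((182491 + 207588*(-1/8074))*910196) = 1/((182491 - 103794/4037)*910196) = 1/((736612373/4037)*910196) = 1/(670461635455108/4037) = 4037/670461635455108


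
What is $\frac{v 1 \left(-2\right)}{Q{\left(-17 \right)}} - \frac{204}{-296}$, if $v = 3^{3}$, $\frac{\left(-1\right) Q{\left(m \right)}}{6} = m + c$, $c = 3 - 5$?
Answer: $\frac{303}{1406} \approx 0.2155$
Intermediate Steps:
$c = -2$ ($c = 3 - 5 = -2$)
$Q{\left(m \right)} = 12 - 6 m$ ($Q{\left(m \right)} = - 6 \left(m - 2\right) = - 6 \left(-2 + m\right) = 12 - 6 m$)
$v = 27$
$\frac{v 1 \left(-2\right)}{Q{\left(-17 \right)}} - \frac{204}{-296} = \frac{27 \cdot 1 \left(-2\right)}{12 - -102} - \frac{204}{-296} = \frac{27 \left(-2\right)}{12 + 102} - - \frac{51}{74} = - \frac{54}{114} + \frac{51}{74} = \left(-54\right) \frac{1}{114} + \frac{51}{74} = - \frac{9}{19} + \frac{51}{74} = \frac{303}{1406}$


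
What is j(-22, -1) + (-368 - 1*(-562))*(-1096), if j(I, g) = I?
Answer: -212646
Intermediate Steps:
j(-22, -1) + (-368 - 1*(-562))*(-1096) = -22 + (-368 - 1*(-562))*(-1096) = -22 + (-368 + 562)*(-1096) = -22 + 194*(-1096) = -22 - 212624 = -212646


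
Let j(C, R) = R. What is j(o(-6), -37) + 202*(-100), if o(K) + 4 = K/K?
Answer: -20237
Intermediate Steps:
o(K) = -3 (o(K) = -4 + K/K = -4 + 1 = -3)
j(o(-6), -37) + 202*(-100) = -37 + 202*(-100) = -37 - 20200 = -20237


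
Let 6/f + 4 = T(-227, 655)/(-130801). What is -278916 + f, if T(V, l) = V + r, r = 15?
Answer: -72935810739/261496 ≈ -2.7892e+5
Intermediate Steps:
T(V, l) = 15 + V (T(V, l) = V + 15 = 15 + V)
f = -392403/261496 (f = 6/(-4 + (15 - 227)/(-130801)) = 6/(-4 - 212*(-1/130801)) = 6/(-4 + 212/130801) = 6/(-522992/130801) = 6*(-130801/522992) = -392403/261496 ≈ -1.5006)
-278916 + f = -278916 - 392403/261496 = -72935810739/261496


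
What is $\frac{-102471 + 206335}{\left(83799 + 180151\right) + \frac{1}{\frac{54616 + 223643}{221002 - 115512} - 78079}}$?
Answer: $\frac{106931564180333}{271745613148245} \approx 0.3935$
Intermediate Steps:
$\frac{-102471 + 206335}{\left(83799 + 180151\right) + \frac{1}{\frac{54616 + 223643}{221002 - 115512} - 78079}} = \frac{103864}{263950 + \frac{1}{\frac{278259}{105490} - 78079}} = \frac{103864}{263950 + \frac{1}{- \frac{8236275451}{105490}}} = \frac{103864}{263950 - \frac{105490}{8236275451}} = \frac{103864}{\frac{2173964905185960}{8236275451}} = 103864 \cdot \frac{8236275451}{2173964905185960} = \frac{106931564180333}{271745613148245}$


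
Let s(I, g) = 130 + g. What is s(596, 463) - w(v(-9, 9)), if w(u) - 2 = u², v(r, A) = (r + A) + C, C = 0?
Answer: 591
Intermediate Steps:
v(r, A) = A + r (v(r, A) = (r + A) + 0 = (A + r) + 0 = A + r)
w(u) = 2 + u²
s(596, 463) - w(v(-9, 9)) = (130 + 463) - (2 + (9 - 9)²) = 593 - (2 + 0²) = 593 - (2 + 0) = 593 - 1*2 = 593 - 2 = 591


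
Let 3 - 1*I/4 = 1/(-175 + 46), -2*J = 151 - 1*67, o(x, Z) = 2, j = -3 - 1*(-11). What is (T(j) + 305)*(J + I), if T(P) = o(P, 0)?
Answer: -1186862/129 ≈ -9200.5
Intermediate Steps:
j = 8 (j = -3 + 11 = 8)
T(P) = 2
J = -42 (J = -(151 - 1*67)/2 = -(151 - 67)/2 = -½*84 = -42)
I = 1552/129 (I = 12 - 4/(-175 + 46) = 12 - 4/(-129) = 12 - 4*(-1/129) = 12 + 4/129 = 1552/129 ≈ 12.031)
(T(j) + 305)*(J + I) = (2 + 305)*(-42 + 1552/129) = 307*(-3866/129) = -1186862/129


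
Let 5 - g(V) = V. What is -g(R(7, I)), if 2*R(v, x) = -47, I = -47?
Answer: -57/2 ≈ -28.500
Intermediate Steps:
R(v, x) = -47/2 (R(v, x) = (½)*(-47) = -47/2)
g(V) = 5 - V
-g(R(7, I)) = -(5 - 1*(-47/2)) = -(5 + 47/2) = -1*57/2 = -57/2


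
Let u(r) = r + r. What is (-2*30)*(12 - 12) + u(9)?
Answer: 18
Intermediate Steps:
u(r) = 2*r
(-2*30)*(12 - 12) + u(9) = (-2*30)*(12 - 12) + 2*9 = -60*0 + 18 = 0 + 18 = 18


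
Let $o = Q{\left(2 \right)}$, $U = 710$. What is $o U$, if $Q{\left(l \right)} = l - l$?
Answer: $0$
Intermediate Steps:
$Q{\left(l \right)} = 0$
$o = 0$
$o U = 0 \cdot 710 = 0$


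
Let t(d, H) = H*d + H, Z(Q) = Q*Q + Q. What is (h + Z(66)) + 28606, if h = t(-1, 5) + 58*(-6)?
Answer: 32680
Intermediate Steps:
Z(Q) = Q + Q² (Z(Q) = Q² + Q = Q + Q²)
t(d, H) = H + H*d
h = -348 (h = 5*(1 - 1) + 58*(-6) = 5*0 - 348 = 0 - 348 = -348)
(h + Z(66)) + 28606 = (-348 + 66*(1 + 66)) + 28606 = (-348 + 66*67) + 28606 = (-348 + 4422) + 28606 = 4074 + 28606 = 32680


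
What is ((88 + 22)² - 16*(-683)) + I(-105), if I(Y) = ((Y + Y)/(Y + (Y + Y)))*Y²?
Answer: 30378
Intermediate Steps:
I(Y) = 2*Y²/3 (I(Y) = ((2*Y)/(Y + 2*Y))*Y² = ((2*Y)/((3*Y)))*Y² = ((2*Y)*(1/(3*Y)))*Y² = 2*Y²/3)
((88 + 22)² - 16*(-683)) + I(-105) = ((88 + 22)² - 16*(-683)) + (⅔)*(-105)² = (110² + 10928) + (⅔)*11025 = (12100 + 10928) + 7350 = 23028 + 7350 = 30378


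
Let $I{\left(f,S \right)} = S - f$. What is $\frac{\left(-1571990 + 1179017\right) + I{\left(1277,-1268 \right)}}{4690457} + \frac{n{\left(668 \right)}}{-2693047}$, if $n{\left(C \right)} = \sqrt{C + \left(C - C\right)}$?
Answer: $- \frac{395518}{4690457} - \frac{2 \sqrt{167}}{2693047} \approx -0.084334$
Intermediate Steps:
$n{\left(C \right)} = \sqrt{C}$ ($n{\left(C \right)} = \sqrt{C + 0} = \sqrt{C}$)
$\frac{\left(-1571990 + 1179017\right) + I{\left(1277,-1268 \right)}}{4690457} + \frac{n{\left(668 \right)}}{-2693047} = \frac{\left(-1571990 + 1179017\right) - 2545}{4690457} + \frac{\sqrt{668}}{-2693047} = \left(-392973 - 2545\right) \frac{1}{4690457} + 2 \sqrt{167} \left(- \frac{1}{2693047}\right) = \left(-392973 - 2545\right) \frac{1}{4690457} - \frac{2 \sqrt{167}}{2693047} = \left(-395518\right) \frac{1}{4690457} - \frac{2 \sqrt{167}}{2693047} = - \frac{395518}{4690457} - \frac{2 \sqrt{167}}{2693047}$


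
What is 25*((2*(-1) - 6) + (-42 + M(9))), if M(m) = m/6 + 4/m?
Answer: -21625/18 ≈ -1201.4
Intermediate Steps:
M(m) = 4/m + m/6 (M(m) = m*(⅙) + 4/m = m/6 + 4/m = 4/m + m/6)
25*((2*(-1) - 6) + (-42 + M(9))) = 25*((2*(-1) - 6) + (-42 + (4/9 + (⅙)*9))) = 25*((-2 - 6) + (-42 + (4*(⅑) + 3/2))) = 25*(-8 + (-42 + (4/9 + 3/2))) = 25*(-8 + (-42 + 35/18)) = 25*(-8 - 721/18) = 25*(-865/18) = -21625/18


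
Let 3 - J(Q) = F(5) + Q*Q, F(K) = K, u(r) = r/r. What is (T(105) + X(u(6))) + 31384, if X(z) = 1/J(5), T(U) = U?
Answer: 850202/27 ≈ 31489.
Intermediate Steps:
u(r) = 1
J(Q) = -2 - Q**2 (J(Q) = 3 - (5 + Q*Q) = 3 - (5 + Q**2) = 3 + (-5 - Q**2) = -2 - Q**2)
X(z) = -1/27 (X(z) = 1/(-2 - 1*5**2) = 1/(-2 - 1*25) = 1/(-2 - 25) = 1/(-27) = -1/27)
(T(105) + X(u(6))) + 31384 = (105 - 1/27) + 31384 = 2834/27 + 31384 = 850202/27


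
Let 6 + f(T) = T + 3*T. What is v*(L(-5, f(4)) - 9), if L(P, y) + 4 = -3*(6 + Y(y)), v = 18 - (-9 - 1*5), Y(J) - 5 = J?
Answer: -2432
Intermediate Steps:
Y(J) = 5 + J
v = 32 (v = 18 - (-9 - 5) = 18 - 1*(-14) = 18 + 14 = 32)
f(T) = -6 + 4*T (f(T) = -6 + (T + 3*T) = -6 + 4*T)
L(P, y) = -37 - 3*y (L(P, y) = -4 - 3*(6 + (5 + y)) = -4 - 3*(11 + y) = -4 + (-33 - 3*y) = -37 - 3*y)
v*(L(-5, f(4)) - 9) = 32*((-37 - 3*(-6 + 4*4)) - 9) = 32*((-37 - 3*(-6 + 16)) - 9) = 32*((-37 - 3*10) - 9) = 32*((-37 - 30) - 9) = 32*(-67 - 9) = 32*(-76) = -2432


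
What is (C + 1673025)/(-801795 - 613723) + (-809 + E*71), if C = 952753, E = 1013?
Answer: 50330260637/707759 ≈ 71112.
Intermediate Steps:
(C + 1673025)/(-801795 - 613723) + (-809 + E*71) = (952753 + 1673025)/(-801795 - 613723) + (-809 + 1013*71) = 2625778/(-1415518) + (-809 + 71923) = 2625778*(-1/1415518) + 71114 = -1312889/707759 + 71114 = 50330260637/707759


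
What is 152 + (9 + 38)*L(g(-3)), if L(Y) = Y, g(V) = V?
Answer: 11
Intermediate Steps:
152 + (9 + 38)*L(g(-3)) = 152 + (9 + 38)*(-3) = 152 + 47*(-3) = 152 - 141 = 11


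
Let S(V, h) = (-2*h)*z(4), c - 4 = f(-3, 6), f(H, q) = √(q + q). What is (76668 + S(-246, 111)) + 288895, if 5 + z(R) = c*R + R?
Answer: 362233 - 1776*√3 ≈ 3.5916e+5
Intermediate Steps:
f(H, q) = √2*√q (f(H, q) = √(2*q) = √2*√q)
c = 4 + 2*√3 (c = 4 + √2*√6 = 4 + 2*√3 ≈ 7.4641)
z(R) = -5 + R + R*(4 + 2*√3) (z(R) = -5 + ((4 + 2*√3)*R + R) = -5 + (R*(4 + 2*√3) + R) = -5 + (R + R*(4 + 2*√3)) = -5 + R + R*(4 + 2*√3))
S(V, h) = -2*h*(15 + 8*√3) (S(V, h) = (-2*h)*(-5 + 4 + 2*4*(2 + √3)) = (-2*h)*(-5 + 4 + (16 + 8*√3)) = (-2*h)*(15 + 8*√3) = -2*h*(15 + 8*√3))
(76668 + S(-246, 111)) + 288895 = (76668 - 2*111*(15 + 8*√3)) + 288895 = (76668 + (-3330 - 1776*√3)) + 288895 = (73338 - 1776*√3) + 288895 = 362233 - 1776*√3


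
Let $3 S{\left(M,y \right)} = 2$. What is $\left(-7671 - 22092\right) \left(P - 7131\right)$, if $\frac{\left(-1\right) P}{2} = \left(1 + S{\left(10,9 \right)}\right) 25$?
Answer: $214720203$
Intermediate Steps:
$S{\left(M,y \right)} = \frac{2}{3}$ ($S{\left(M,y \right)} = \frac{1}{3} \cdot 2 = \frac{2}{3}$)
$P = - \frac{250}{3}$ ($P = - 2 \left(1 + \frac{2}{3}\right) 25 = - 2 \cdot \frac{5}{3} \cdot 25 = \left(-2\right) \frac{125}{3} = - \frac{250}{3} \approx -83.333$)
$\left(-7671 - 22092\right) \left(P - 7131\right) = \left(-7671 - 22092\right) \left(- \frac{250}{3} - 7131\right) = \left(-29763\right) \left(- \frac{21643}{3}\right) = 214720203$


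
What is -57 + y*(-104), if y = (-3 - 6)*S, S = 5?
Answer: 4623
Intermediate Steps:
y = -45 (y = (-3 - 6)*5 = -9*5 = -45)
-57 + y*(-104) = -57 - 45*(-104) = -57 + 4680 = 4623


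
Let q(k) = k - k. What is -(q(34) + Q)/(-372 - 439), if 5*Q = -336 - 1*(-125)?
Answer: -211/4055 ≈ -0.052034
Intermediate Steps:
q(k) = 0
Q = -211/5 (Q = (-336 - 1*(-125))/5 = (-336 + 125)/5 = (1/5)*(-211) = -211/5 ≈ -42.200)
-(q(34) + Q)/(-372 - 439) = -(0 - 211/5)/(-372 - 439) = -(-211)/(5*(-811)) = -(-211)*(-1)/(5*811) = -1*211/4055 = -211/4055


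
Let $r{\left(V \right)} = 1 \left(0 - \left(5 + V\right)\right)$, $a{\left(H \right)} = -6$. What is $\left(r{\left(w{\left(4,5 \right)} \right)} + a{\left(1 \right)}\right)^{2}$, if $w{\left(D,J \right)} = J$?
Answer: $256$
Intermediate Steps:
$r{\left(V \right)} = -5 - V$ ($r{\left(V \right)} = 1 \left(-5 - V\right) = -5 - V$)
$\left(r{\left(w{\left(4,5 \right)} \right)} + a{\left(1 \right)}\right)^{2} = \left(\left(-5 - 5\right) - 6\right)^{2} = \left(-10 - 6\right)^{2} = \left(-16\right)^{2} = 256$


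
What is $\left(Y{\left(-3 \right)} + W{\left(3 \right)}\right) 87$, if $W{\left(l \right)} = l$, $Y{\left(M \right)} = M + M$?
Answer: $-261$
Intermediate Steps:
$Y{\left(M \right)} = 2 M$
$\left(Y{\left(-3 \right)} + W{\left(3 \right)}\right) 87 = \left(2 \left(-3\right) + 3\right) 87 = \left(-6 + 3\right) 87 = \left(-3\right) 87 = -261$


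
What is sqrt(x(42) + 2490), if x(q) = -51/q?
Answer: sqrt(487802)/14 ≈ 49.888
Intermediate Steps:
sqrt(x(42) + 2490) = sqrt(-51/42 + 2490) = sqrt(-51*1/42 + 2490) = sqrt(-17/14 + 2490) = sqrt(34843/14) = sqrt(487802)/14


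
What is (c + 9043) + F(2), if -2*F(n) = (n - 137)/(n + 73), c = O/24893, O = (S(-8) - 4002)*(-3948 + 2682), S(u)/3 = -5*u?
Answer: 2300444147/248930 ≈ 9241.3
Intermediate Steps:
S(u) = -15*u (S(u) = 3*(-5*u) = -15*u)
O = 4914612 (O = (-15*(-8) - 4002)*(-3948 + 2682) = (120 - 4002)*(-1266) = -3882*(-1266) = 4914612)
c = 4914612/24893 ≈ 197.43
F(n) = -(-137 + n)/(2*(73 + n)) (F(n) = -(n - 137)/(2*(n + 73)) = -(-137 + n)/(2*(73 + n)))
(c + 9043) + F(2) = (4914612/24893 + 9043) + (137 - 1*2)/(2*(73 + 2)) = 230022011/24893 + (½)*(137 - 2)/75 = 230022011/24893 + (½)*(1/75)*135 = 230022011/24893 + 9/10 = 2300444147/248930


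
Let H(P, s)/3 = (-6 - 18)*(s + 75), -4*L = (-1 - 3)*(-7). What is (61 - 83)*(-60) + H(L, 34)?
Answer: -6528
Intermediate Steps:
L = -7 (L = -(-1 - 3)*(-7)/4 = -(-1)*(-7) = -¼*28 = -7)
H(P, s) = -5400 - 72*s (H(P, s) = 3*((-6 - 18)*(s + 75)) = 3*(-24*(75 + s)) = 3*(-1800 - 24*s) = -5400 - 72*s)
(61 - 83)*(-60) + H(L, 34) = (61 - 83)*(-60) + (-5400 - 72*34) = -22*(-60) + (-5400 - 2448) = 1320 - 7848 = -6528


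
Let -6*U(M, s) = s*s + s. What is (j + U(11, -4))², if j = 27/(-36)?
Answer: 121/16 ≈ 7.5625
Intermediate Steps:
U(M, s) = -s/6 - s²/6 (U(M, s) = -(s*s + s)/6 = -(s² + s)/6 = -(s + s²)/6 = -s/6 - s²/6)
j = -¾ (j = 27*(-1/36) = -¾ ≈ -0.75000)
(j + U(11, -4))² = (-¾ - ⅙*(-4)*(1 - 4))² = (-¾ - ⅙*(-4)*(-3))² = (-¾ - 2)² = (-11/4)² = 121/16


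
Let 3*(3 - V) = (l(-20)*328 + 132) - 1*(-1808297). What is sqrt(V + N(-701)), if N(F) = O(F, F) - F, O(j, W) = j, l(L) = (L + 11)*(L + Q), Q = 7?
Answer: 2*I*sqrt(1385097)/3 ≈ 784.6*I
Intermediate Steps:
l(L) = (7 + L)*(11 + L) (l(L) = (L + 11)*(L + 7) = (11 + L)*(7 + L) = (7 + L)*(11 + L))
V = -1846796/3 (V = 3 - (((77 + (-20)**2 + 18*(-20))*328 + 132) - 1*(-1808297))/3 = 3 - (((77 + 400 - 360)*328 + 132) + 1808297)/3 = 3 - ((117*328 + 132) + 1808297)/3 = 3 - ((38376 + 132) + 1808297)/3 = 3 - (38508 + 1808297)/3 = 3 - 1/3*1846805 = 3 - 1846805/3 = -1846796/3 ≈ -6.1560e+5)
N(F) = 0 (N(F) = F - F = 0)
sqrt(V + N(-701)) = sqrt(-1846796/3 + 0) = sqrt(-1846796/3) = 2*I*sqrt(1385097)/3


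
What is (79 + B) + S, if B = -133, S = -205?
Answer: -259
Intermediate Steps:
(79 + B) + S = (79 - 133) - 205 = -54 - 205 = -259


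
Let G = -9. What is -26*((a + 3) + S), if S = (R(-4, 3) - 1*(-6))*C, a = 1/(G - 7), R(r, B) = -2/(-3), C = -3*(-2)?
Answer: -8931/8 ≈ -1116.4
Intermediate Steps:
C = 6
R(r, B) = ⅔ (R(r, B) = -2*(-⅓) = ⅔)
a = -1/16 (a = 1/(-9 - 7) = 1/(-16) = -1/16 ≈ -0.062500)
S = 40 (S = (⅔ - 1*(-6))*6 = (⅔ + 6)*6 = (20/3)*6 = 40)
-26*((a + 3) + S) = -26*((-1/16 + 3) + 40) = -26*(47/16 + 40) = -26*687/16 = -8931/8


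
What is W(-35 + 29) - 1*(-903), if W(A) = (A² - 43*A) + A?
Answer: 1191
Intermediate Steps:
W(A) = A² - 42*A
W(-35 + 29) - 1*(-903) = (-35 + 29)*(-42 + (-35 + 29)) - 1*(-903) = -6*(-42 - 6) + 903 = -6*(-48) + 903 = 288 + 903 = 1191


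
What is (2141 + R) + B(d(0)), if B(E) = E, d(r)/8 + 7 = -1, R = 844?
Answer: 2921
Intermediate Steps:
d(r) = -64 (d(r) = -56 + 8*(-1) = -56 - 8 = -64)
(2141 + R) + B(d(0)) = (2141 + 844) - 64 = 2985 - 64 = 2921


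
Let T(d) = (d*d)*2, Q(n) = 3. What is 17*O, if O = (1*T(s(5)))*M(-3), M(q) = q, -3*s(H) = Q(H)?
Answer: -102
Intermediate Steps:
s(H) = -1 (s(H) = -⅓*3 = -1)
T(d) = 2*d² (T(d) = d²*2 = 2*d²)
O = -6 (O = (1*(2*(-1)²))*(-3) = (1*(2*1))*(-3) = (1*2)*(-3) = 2*(-3) = -6)
17*O = 17*(-6) = -102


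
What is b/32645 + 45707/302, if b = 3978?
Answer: 1493306371/9858790 ≈ 151.47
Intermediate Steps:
b/32645 + 45707/302 = 3978/32645 + 45707/302 = 1493306371/9858790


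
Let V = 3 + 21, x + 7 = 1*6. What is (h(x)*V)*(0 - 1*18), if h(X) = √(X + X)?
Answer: -432*I*√2 ≈ -610.94*I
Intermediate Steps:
x = -1 (x = -7 + 1*6 = -7 + 6 = -1)
h(X) = √2*√X (h(X) = √(2*X) = √2*√X)
V = 24
(h(x)*V)*(0 - 1*18) = ((√2*√(-1))*24)*(0 - 1*18) = ((√2*I)*24)*(0 - 18) = ((I*√2)*24)*(-18) = (24*I*√2)*(-18) = -432*I*√2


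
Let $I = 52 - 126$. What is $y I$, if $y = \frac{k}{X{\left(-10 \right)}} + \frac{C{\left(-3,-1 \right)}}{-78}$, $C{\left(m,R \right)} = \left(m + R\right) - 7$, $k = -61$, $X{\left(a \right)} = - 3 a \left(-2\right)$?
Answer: $- \frac{11137}{130} \approx -85.669$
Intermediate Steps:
$X{\left(a \right)} = 6 a$
$C{\left(m,R \right)} = -7 + R + m$ ($C{\left(m,R \right)} = \left(R + m\right) - 7 = -7 + R + m$)
$I = -74$ ($I = 52 - 126 = -74$)
$y = \frac{301}{260}$ ($y = - \frac{61}{6 \left(-10\right)} + \frac{-7 - 1 - 3}{-78} = - \frac{61}{-60} - - \frac{11}{78} = \left(-61\right) \left(- \frac{1}{60}\right) + \frac{11}{78} = \frac{61}{60} + \frac{11}{78} = \frac{301}{260} \approx 1.1577$)
$y I = \frac{301}{260} \left(-74\right) = - \frac{11137}{130}$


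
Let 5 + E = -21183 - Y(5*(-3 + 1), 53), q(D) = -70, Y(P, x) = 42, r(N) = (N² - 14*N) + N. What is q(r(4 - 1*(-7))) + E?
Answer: -21300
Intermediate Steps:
r(N) = N² - 13*N
E = -21230 (E = -5 + (-21183 - 1*42) = -5 + (-21183 - 42) = -5 - 21225 = -21230)
q(r(4 - 1*(-7))) + E = -70 - 21230 = -21300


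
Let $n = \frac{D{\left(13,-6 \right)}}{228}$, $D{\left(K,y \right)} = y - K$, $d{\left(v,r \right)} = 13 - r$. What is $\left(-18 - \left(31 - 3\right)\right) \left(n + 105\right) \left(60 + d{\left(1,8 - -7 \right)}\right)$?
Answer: $- \frac{839753}{3} \approx -2.7992 \cdot 10^{5}$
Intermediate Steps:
$n = - \frac{1}{12}$ ($n = \frac{-6 - 13}{228} = \left(-6 - 13\right) \frac{1}{228} = \left(-19\right) \frac{1}{228} = - \frac{1}{12} \approx -0.083333$)
$\left(-18 - \left(31 - 3\right)\right) \left(n + 105\right) \left(60 + d{\left(1,8 - -7 \right)}\right) = \left(-18 - \left(31 - 3\right)\right) \left(- \frac{1}{12} + 105\right) \left(60 + \left(13 - \left(8 - -7\right)\right)\right) = \left(-18 - \left(31 - 3\right)\right) \frac{1259 \left(60 + \left(13 - \left(8 + 7\right)\right)\right)}{12} = \left(-18 - 28\right) \frac{1259 \left(60 + \left(13 - 15\right)\right)}{12} = - 46 \frac{1259 \left(60 - 2\right)}{12} = - 46 \cdot \frac{1259}{12} \cdot 58 = \left(-46\right) \frac{36511}{6} = - \frac{839753}{3}$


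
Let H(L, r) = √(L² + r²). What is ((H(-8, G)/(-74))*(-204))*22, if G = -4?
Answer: 8976*√5/37 ≈ 542.46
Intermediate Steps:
((H(-8, G)/(-74))*(-204))*22 = ((√((-8)² + (-4)²)/(-74))*(-204))*22 = ((√(64 + 16)*(-1/74))*(-204))*22 = ((√80*(-1/74))*(-204))*22 = (((4*√5)*(-1/74))*(-204))*22 = (-2*√5/37*(-204))*22 = (408*√5/37)*22 = 8976*√5/37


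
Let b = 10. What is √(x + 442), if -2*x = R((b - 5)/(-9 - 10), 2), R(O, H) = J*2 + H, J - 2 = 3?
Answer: 2*√109 ≈ 20.881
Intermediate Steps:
J = 5 (J = 2 + 3 = 5)
R(O, H) = 10 + H (R(O, H) = 5*2 + H = 10 + H)
x = -6 (x = -(10 + 2)/2 = -½*12 = -6)
√(x + 442) = √(-6 + 442) = √436 = 2*√109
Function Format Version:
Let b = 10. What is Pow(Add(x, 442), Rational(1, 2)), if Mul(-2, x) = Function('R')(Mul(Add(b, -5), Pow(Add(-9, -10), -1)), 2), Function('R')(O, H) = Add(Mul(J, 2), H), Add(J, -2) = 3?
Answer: Mul(2, Pow(109, Rational(1, 2))) ≈ 20.881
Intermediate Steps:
J = 5 (J = Add(2, 3) = 5)
Function('R')(O, H) = Add(10, H) (Function('R')(O, H) = Add(Mul(5, 2), H) = Add(10, H))
x = -6 (x = Mul(Rational(-1, 2), Add(10, 2)) = Mul(Rational(-1, 2), 12) = -6)
Pow(Add(x, 442), Rational(1, 2)) = Pow(Add(-6, 442), Rational(1, 2)) = Pow(436, Rational(1, 2)) = Mul(2, Pow(109, Rational(1, 2)))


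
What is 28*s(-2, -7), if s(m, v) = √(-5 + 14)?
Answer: 84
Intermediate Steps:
s(m, v) = 3 (s(m, v) = √9 = 3)
28*s(-2, -7) = 28*3 = 84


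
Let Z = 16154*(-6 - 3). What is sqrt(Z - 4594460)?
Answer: I*sqrt(4739846) ≈ 2177.1*I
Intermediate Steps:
Z = -145386 (Z = 16154*(-9) = -145386)
sqrt(Z - 4594460) = sqrt(-145386 - 4594460) = sqrt(-4739846) = I*sqrt(4739846)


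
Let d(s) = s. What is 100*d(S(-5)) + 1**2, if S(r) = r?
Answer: -499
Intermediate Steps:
100*d(S(-5)) + 1**2 = 100*(-5) + 1**2 = -500 + 1 = -499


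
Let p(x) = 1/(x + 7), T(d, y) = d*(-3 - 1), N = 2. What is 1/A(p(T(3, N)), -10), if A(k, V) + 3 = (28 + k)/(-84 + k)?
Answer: -421/1402 ≈ -0.30029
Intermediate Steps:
T(d, y) = -4*d (T(d, y) = d*(-4) = -4*d)
p(x) = 1/(7 + x)
A(k, V) = -3 + (28 + k)/(-84 + k)
1/A(p(T(3, N)), -10) = 1/(2*(140 - 1/(7 - 4*3))/(-84 + 1/(7 - 4*3))) = 1/(2*(140 - 1/(7 - 12))/(-84 + 1/(7 - 12))) = 1/(2*(140 - 1/(-5))/(-84 + 1/(-5))) = 1/(2*(140 - 1*(-⅕))/(-84 - ⅕)) = 1/(2*(140 + ⅕)/(-421/5)) = 1/(2*(-5/421)*(701/5)) = 1/(-1402/421) = -421/1402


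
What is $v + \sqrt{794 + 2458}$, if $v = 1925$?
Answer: $1925 + 2 \sqrt{813} \approx 1982.0$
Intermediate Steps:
$v + \sqrt{794 + 2458} = 1925 + \sqrt{794 + 2458} = 1925 + \sqrt{3252} = 1925 + 2 \sqrt{813}$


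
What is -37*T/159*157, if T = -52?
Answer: 302068/159 ≈ 1899.8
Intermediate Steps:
-37*T/159*157 = -(-1924)/159*157 = -37*(-52/159)*157 = (1924/159)*157 = 302068/159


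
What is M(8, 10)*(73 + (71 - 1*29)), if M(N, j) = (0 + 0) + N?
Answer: 920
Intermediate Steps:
M(N, j) = N (M(N, j) = 0 + N = N)
M(8, 10)*(73 + (71 - 1*29)) = 8*(73 + (71 - 1*29)) = 8*(73 + (71 - 29)) = 8*(73 + 42) = 8*115 = 920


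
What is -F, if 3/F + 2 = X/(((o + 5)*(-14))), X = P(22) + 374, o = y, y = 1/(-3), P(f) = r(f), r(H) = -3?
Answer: 84/215 ≈ 0.39070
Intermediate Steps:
P(f) = -3
y = -⅓ (y = 1*(-⅓) = -⅓ ≈ -0.33333)
o = -⅓ ≈ -0.33333
X = 371 (X = -3 + 374 = 371)
F = -84/215 (F = 3/(-2 + 371/(((-⅓ + 5)*(-14)))) = 3/(-2 + 371/(((14/3)*(-14)))) = 3/(-2 + 371/(-196/3)) = 3/(-2 + 371*(-3/196)) = 3/(-2 - 159/28) = 3/(-215/28) = 3*(-28/215) = -84/215 ≈ -0.39070)
-F = -1*(-84/215) = 84/215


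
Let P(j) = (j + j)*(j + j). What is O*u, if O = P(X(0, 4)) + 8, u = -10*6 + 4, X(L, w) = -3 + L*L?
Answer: -2464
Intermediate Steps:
X(L, w) = -3 + L²
P(j) = 4*j² (P(j) = (2*j)*(2*j) = 4*j²)
u = -56 (u = -60 + 4 = -56)
O = 44 (O = 4*(-3 + 0²)² + 8 = 4*(-3 + 0)² + 8 = 4*(-3)² + 8 = 4*9 + 8 = 36 + 8 = 44)
O*u = 44*(-56) = -2464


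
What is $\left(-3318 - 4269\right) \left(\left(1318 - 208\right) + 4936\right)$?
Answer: $-45871002$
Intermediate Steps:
$\left(-3318 - 4269\right) \left(\left(1318 - 208\right) + 4936\right) = - 7587 \left(1110 + 4936\right) = \left(-7587\right) 6046 = -45871002$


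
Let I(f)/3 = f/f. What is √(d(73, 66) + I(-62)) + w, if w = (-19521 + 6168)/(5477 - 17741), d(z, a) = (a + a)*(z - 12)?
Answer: 4451/4088 + 3*√895 ≈ 90.839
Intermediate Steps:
d(z, a) = 2*a*(-12 + z) (d(z, a) = (2*a)*(-12 + z) = 2*a*(-12 + z))
I(f) = 3 (I(f) = 3*(f/f) = 3*1 = 3)
w = 4451/4088 (w = -13353/(-12264) = -13353*(-1/12264) = 4451/4088 ≈ 1.0888)
√(d(73, 66) + I(-62)) + w = √(2*66*(-12 + 73) + 3) + 4451/4088 = √(2*66*61 + 3) + 4451/4088 = √(8052 + 3) + 4451/4088 = √8055 + 4451/4088 = 3*√895 + 4451/4088 = 4451/4088 + 3*√895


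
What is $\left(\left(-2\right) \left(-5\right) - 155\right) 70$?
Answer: $-10150$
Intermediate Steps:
$\left(\left(-2\right) \left(-5\right) - 155\right) 70 = \left(10 - 155\right) 70 = \left(-145\right) 70 = -10150$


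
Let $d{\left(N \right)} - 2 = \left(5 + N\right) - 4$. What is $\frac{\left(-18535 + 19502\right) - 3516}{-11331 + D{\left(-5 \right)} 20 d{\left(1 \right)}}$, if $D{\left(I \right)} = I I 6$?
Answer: $- \frac{2549}{669} \approx -3.8102$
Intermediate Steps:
$d{\left(N \right)} = 3 + N$ ($d{\left(N \right)} = 2 + \left(\left(5 + N\right) - 4\right) = 2 + \left(1 + N\right) = 3 + N$)
$D{\left(I \right)} = 6 I^{2}$ ($D{\left(I \right)} = I^{2} \cdot 6 = 6 I^{2}$)
$\frac{\left(-18535 + 19502\right) - 3516}{-11331 + D{\left(-5 \right)} 20 d{\left(1 \right)}} = \frac{\left(-18535 + 19502\right) - 3516}{-11331 + 6 \left(-5\right)^{2} \cdot 20 \left(3 + 1\right)} = \frac{967 - 3516}{-11331 + 6 \cdot 25 \cdot 20 \cdot 4} = - \frac{2549}{-11331 + 150 \cdot 20 \cdot 4} = - \frac{2549}{-11331 + 3000 \cdot 4} = - \frac{2549}{-11331 + 12000} = - \frac{2549}{669}$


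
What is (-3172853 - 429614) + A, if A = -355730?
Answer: -3958197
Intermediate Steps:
(-3172853 - 429614) + A = (-3172853 - 429614) - 355730 = -3602467 - 355730 = -3958197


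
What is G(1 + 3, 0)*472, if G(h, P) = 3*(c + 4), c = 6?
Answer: 14160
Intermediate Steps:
G(h, P) = 30 (G(h, P) = 3*(6 + 4) = 3*10 = 30)
G(1 + 3, 0)*472 = 30*472 = 14160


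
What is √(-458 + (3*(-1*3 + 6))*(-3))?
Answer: I*√485 ≈ 22.023*I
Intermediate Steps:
√(-458 + (3*(-1*3 + 6))*(-3)) = √(-458 + (3*(-3 + 6))*(-3)) = √(-458 + (3*3)*(-3)) = √(-458 + 9*(-3)) = √(-458 - 27) = √(-485) = I*√485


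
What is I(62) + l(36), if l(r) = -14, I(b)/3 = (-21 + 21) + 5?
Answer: 1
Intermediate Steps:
I(b) = 15 (I(b) = 3*((-21 + 21) + 5) = 3*(0 + 5) = 3*5 = 15)
I(62) + l(36) = 15 - 14 = 1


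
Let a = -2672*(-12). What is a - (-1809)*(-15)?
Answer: 4929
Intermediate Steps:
a = 32064
a - (-1809)*(-15) = 32064 - (-1809)*(-15) = 32064 - 1*27135 = 32064 - 27135 = 4929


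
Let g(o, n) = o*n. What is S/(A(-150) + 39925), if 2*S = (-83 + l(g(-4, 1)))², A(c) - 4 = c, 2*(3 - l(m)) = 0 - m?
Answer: 3362/39779 ≈ 0.084517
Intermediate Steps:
g(o, n) = n*o
l(m) = 3 + m/2 (l(m) = 3 - (0 - m)/2 = 3 - (-1)*m/2 = 3 + m/2)
A(c) = 4 + c
S = 3362 (S = (-83 + (3 + (1*(-4))/2))²/2 = (-83 + (3 + (½)*(-4)))²/2 = (-83 + (3 - 2))²/2 = (-83 + 1)²/2 = (½)*(-82)² = (½)*6724 = 3362)
S/(A(-150) + 39925) = 3362/((4 - 150) + 39925) = 3362/(-146 + 39925) = 3362/39779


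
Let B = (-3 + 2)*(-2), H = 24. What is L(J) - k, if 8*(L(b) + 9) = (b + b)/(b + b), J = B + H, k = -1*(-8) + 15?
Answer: -255/8 ≈ -31.875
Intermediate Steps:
B = 2 (B = -1*(-2) = 2)
k = 23 (k = 8 + 15 = 23)
J = 26 (J = 2 + 24 = 26)
L(b) = -71/8 (L(b) = -9 + ((b + b)/(b + b))/8 = -9 + ((2*b)/((2*b)))/8 = -9 + ((2*b)*(1/(2*b)))/8 = -9 + (1/8)*1 = -9 + 1/8 = -71/8)
L(J) - k = -71/8 - 1*23 = -71/8 - 23 = -255/8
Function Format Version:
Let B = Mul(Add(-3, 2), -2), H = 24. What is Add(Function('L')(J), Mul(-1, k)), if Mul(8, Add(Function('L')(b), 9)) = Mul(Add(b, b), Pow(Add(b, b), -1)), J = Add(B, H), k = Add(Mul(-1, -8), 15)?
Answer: Rational(-255, 8) ≈ -31.875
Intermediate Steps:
B = 2 (B = Mul(-1, -2) = 2)
k = 23 (k = Add(8, 15) = 23)
J = 26 (J = Add(2, 24) = 26)
Function('L')(b) = Rational(-71, 8) (Function('L')(b) = Add(-9, Mul(Rational(1, 8), Mul(Add(b, b), Pow(Add(b, b), -1)))) = Add(-9, Mul(Rational(1, 8), Mul(Mul(2, b), Pow(Mul(2, b), -1)))) = Add(-9, Mul(Rational(1, 8), Mul(Mul(2, b), Mul(Rational(1, 2), Pow(b, -1))))) = Add(-9, Mul(Rational(1, 8), 1)) = Add(-9, Rational(1, 8)) = Rational(-71, 8))
Add(Function('L')(J), Mul(-1, k)) = Add(Rational(-71, 8), Mul(-1, 23)) = Add(Rational(-71, 8), -23) = Rational(-255, 8)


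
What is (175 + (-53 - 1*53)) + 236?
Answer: 305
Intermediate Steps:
(175 + (-53 - 1*53)) + 236 = (175 + (-53 - 53)) + 236 = (175 - 106) + 236 = 69 + 236 = 305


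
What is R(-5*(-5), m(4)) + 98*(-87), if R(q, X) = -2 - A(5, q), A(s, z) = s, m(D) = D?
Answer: -8533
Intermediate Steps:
R(q, X) = -7 (R(q, X) = -2 - 1*5 = -2 - 5 = -7)
R(-5*(-5), m(4)) + 98*(-87) = -7 + 98*(-87) = -7 - 8526 = -8533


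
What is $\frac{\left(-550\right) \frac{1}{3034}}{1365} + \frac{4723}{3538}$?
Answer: $\frac{1955793353}{1465230858} \approx 1.3348$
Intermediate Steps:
$\frac{\left(-550\right) \frac{1}{3034}}{1365} + \frac{4723}{3538} = \left(-550\right) \frac{1}{3034} \cdot \frac{1}{1365} + 4723 \cdot \frac{1}{3538} = \left(- \frac{275}{1517}\right) \frac{1}{1365} + \frac{4723}{3538} = - \frac{55}{414141} + \frac{4723}{3538} = \frac{1955793353}{1465230858}$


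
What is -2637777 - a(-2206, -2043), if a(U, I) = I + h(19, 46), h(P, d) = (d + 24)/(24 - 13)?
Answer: -28993144/11 ≈ -2.6357e+6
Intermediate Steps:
h(P, d) = 24/11 + d/11 (h(P, d) = (24 + d)/11 = (24 + d)*(1/11) = 24/11 + d/11)
a(U, I) = 70/11 + I (a(U, I) = I + (24/11 + (1/11)*46) = I + (24/11 + 46/11) = I + 70/11 = 70/11 + I)
-2637777 - a(-2206, -2043) = -2637777 - (70/11 - 2043) = -2637777 - 1*(-22403/11) = -2637777 + 22403/11 = -28993144/11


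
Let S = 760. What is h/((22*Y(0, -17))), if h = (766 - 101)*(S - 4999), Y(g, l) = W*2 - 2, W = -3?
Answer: 2818935/176 ≈ 16017.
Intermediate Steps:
Y(g, l) = -8 (Y(g, l) = -3*2 - 2 = -6 - 2 = -8)
h = -2818935 (h = (766 - 101)*(760 - 4999) = 665*(-4239) = -2818935)
h/((22*Y(0, -17))) = -2818935/(22*(-8)) = -2818935/(-176) = -2818935*(-1/176) = 2818935/176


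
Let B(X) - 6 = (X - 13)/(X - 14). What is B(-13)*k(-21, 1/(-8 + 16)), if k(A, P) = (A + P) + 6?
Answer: -5593/54 ≈ -103.57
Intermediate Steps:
k(A, P) = 6 + A + P
B(X) = 6 + (-13 + X)/(-14 + X) (B(X) = 6 + (X - 13)/(X - 14) = 6 + (-13 + X)/(-14 + X))
B(-13)*k(-21, 1/(-8 + 16)) = ((-97 + 7*(-13))/(-14 - 13))*(6 - 21 + 1/(-8 + 16)) = ((-97 - 91)/(-27))*(6 - 21 + 1/8) = (-1/27*(-188))*(6 - 21 + ⅛) = (188/27)*(-119/8) = -5593/54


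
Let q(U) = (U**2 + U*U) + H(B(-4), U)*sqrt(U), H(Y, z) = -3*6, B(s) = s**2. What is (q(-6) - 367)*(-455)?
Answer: 134225 + 8190*I*sqrt(6) ≈ 1.3423e+5 + 20061.0*I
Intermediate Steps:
H(Y, z) = -18
q(U) = -18*sqrt(U) + 2*U**2 (q(U) = (U**2 + U*U) - 18*sqrt(U) = (U**2 + U**2) - 18*sqrt(U) = 2*U**2 - 18*sqrt(U) = -18*sqrt(U) + 2*U**2)
(q(-6) - 367)*(-455) = ((-18*I*sqrt(6) + 2*(-6)**2) - 367)*(-455) = ((-18*I*sqrt(6) + 2*36) - 367)*(-455) = ((-18*I*sqrt(6) + 72) - 367)*(-455) = ((72 - 18*I*sqrt(6)) - 367)*(-455) = (-295 - 18*I*sqrt(6))*(-455) = 134225 + 8190*I*sqrt(6)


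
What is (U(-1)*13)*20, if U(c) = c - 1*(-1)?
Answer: 0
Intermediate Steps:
U(c) = 1 + c (U(c) = c + 1 = 1 + c)
(U(-1)*13)*20 = ((1 - 1)*13)*20 = (0*13)*20 = 0*20 = 0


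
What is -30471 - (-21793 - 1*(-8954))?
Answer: -17632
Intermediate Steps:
-30471 - (-21793 - 1*(-8954)) = -30471 - (-21793 + 8954) = -30471 - 1*(-12839) = -30471 + 12839 = -17632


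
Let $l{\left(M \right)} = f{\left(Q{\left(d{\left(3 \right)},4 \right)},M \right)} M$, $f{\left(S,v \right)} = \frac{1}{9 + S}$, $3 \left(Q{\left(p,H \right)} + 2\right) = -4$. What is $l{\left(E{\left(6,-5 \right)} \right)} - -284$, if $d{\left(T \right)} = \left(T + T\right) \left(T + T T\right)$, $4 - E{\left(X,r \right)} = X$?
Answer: $\frac{4822}{17} \approx 283.65$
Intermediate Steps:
$E{\left(X,r \right)} = 4 - X$
$d{\left(T \right)} = 2 T \left(T + T^{2}\right)$
$Q{\left(p,H \right)} = - \frac{10}{3}$ ($Q{\left(p,H \right)} = -2 + \frac{1}{3} \left(-4\right) = -2 - \frac{4}{3} = - \frac{10}{3}$)
$l{\left(M \right)} = \frac{3 M}{17}$ ($l{\left(M \right)} = \frac{M}{9 - \frac{10}{3}} = \frac{M}{\frac{17}{3}} = \frac{3 M}{17}$)
$l{\left(E{\left(6,-5 \right)} \right)} - -284 = \frac{3 \left(4 - 6\right)}{17} - -284 = \frac{3 \left(4 - 6\right)}{17} + 284 = \frac{3}{17} \left(-2\right) + 284 = - \frac{6}{17} + 284 = \frac{4822}{17}$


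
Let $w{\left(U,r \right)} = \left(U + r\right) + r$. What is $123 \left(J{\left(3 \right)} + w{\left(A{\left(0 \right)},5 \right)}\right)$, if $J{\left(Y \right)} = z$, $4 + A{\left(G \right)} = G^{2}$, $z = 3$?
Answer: $1107$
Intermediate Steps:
$A{\left(G \right)} = -4 + G^{2}$
$J{\left(Y \right)} = 3$
$w{\left(U,r \right)} = U + 2 r$
$123 \left(J{\left(3 \right)} + w{\left(A{\left(0 \right)},5 \right)}\right) = 123 \left(3 + \left(\left(-4 + 0^{2}\right) + 2 \cdot 5\right)\right) = 123 \left(3 + \left(\left(-4 + 0\right) + 10\right)\right) = 123 \left(3 + \left(-4 + 10\right)\right) = 123 \left(3 + 6\right) = 123 \cdot 9 = 1107$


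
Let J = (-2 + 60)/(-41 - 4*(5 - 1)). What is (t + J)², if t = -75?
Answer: 18774889/3249 ≈ 5778.7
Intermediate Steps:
J = -58/57 (J = 58/(-41 - 4*4) = 58/(-41 - 16) = 58/(-57) = 58*(-1/57) = -58/57 ≈ -1.0175)
(t + J)² = (-75 - 58/57)² = (-4333/57)² = 18774889/3249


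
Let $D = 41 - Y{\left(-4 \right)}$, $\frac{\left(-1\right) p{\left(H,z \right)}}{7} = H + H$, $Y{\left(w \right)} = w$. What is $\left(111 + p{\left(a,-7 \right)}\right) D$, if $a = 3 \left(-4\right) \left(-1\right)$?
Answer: $-2565$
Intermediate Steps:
$a = 12$ ($a = \left(-12\right) \left(-1\right) = 12$)
$p{\left(H,z \right)} = - 14 H$ ($p{\left(H,z \right)} = - 7 \left(H + H\right) = - 7 \cdot 2 H = - 14 H$)
$D = 45$ ($D = 41 - -4 = 41 + 4 = 45$)
$\left(111 + p{\left(a,-7 \right)}\right) D = \left(111 - 168\right) 45 = \left(-57\right) 45 = -2565$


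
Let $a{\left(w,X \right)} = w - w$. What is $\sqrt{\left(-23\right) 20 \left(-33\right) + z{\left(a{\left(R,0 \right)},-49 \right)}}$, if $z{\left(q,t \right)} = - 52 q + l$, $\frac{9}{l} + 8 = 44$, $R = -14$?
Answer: $\frac{\sqrt{60721}}{2} \approx 123.21$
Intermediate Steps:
$a{\left(w,X \right)} = 0$
$l = \frac{1}{4}$ ($l = \frac{9}{-8 + 44} = \frac{9}{36} = 9 \cdot \frac{1}{36} = \frac{1}{4} \approx 0.25$)
$z{\left(q,t \right)} = \frac{1}{4} - 52 q$ ($z{\left(q,t \right)} = - 52 q + \frac{1}{4} = \frac{1}{4} - 52 q$)
$\sqrt{\left(-23\right) 20 \left(-33\right) + z{\left(a{\left(R,0 \right)},-49 \right)}} = \sqrt{\left(-23\right) 20 \left(-33\right) + \left(\frac{1}{4} - 0\right)} = \sqrt{\left(-460\right) \left(-33\right) + \left(\frac{1}{4} + 0\right)} = \sqrt{15180 + \frac{1}{4}} = \sqrt{\frac{60721}{4}} = \frac{\sqrt{60721}}{2}$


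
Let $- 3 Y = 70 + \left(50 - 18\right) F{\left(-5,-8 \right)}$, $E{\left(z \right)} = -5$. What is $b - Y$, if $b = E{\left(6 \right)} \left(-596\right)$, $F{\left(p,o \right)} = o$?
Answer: $2918$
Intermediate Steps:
$b = 2980$ ($b = \left(-5\right) \left(-596\right) = 2980$)
$Y = 62$ ($Y = - \frac{70 + \left(50 - 18\right) \left(-8\right)}{3} = - \frac{70 + 32 \left(-8\right)}{3} = - \frac{70 - 256}{3} = \left(- \frac{1}{3}\right) \left(-186\right) = 62$)
$b - Y = 2980 - 62 = 2918$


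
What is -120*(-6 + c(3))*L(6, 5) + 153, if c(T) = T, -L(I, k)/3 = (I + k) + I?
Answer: -18207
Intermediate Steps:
L(I, k) = -6*I - 3*k (L(I, k) = -3*((I + k) + I) = -3*(k + 2*I) = -6*I - 3*k)
-120*(-6 + c(3))*L(6, 5) + 153 = -120*(-6 + 3)*(-6*6 - 3*5) + 153 = -(-360)*(-36 - 15) + 153 = -(-360)*(-51) + 153 = -120*153 + 153 = -18360 + 153 = -18207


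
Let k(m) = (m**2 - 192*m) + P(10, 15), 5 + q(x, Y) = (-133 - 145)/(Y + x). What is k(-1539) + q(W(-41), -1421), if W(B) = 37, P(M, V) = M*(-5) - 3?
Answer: 1843454231/692 ≈ 2.6640e+6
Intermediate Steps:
P(M, V) = -3 - 5*M (P(M, V) = -5*M - 3 = -3 - 5*M)
q(x, Y) = -5 - 278/(Y + x) (q(x, Y) = -5 + (-133 - 145)/(Y + x) = -5 - 278/(Y + x))
k(m) = -53 + m**2 - 192*m (k(m) = (m**2 - 192*m) + (-3 - 5*10) = (m**2 - 192*m) + (-3 - 50) = (m**2 - 192*m) - 53 = -53 + m**2 - 192*m)
k(-1539) + q(W(-41), -1421) = (-53 + (-1539)**2 - 192*(-1539)) + (-278 - 5*(-1421) - 5*37)/(-1421 + 37) = (-53 + 2368521 + 295488) + (-278 + 7105 - 185)/(-1384) = 2663956 - 1/1384*6642 = 2663956 - 3321/692 = 1843454231/692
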